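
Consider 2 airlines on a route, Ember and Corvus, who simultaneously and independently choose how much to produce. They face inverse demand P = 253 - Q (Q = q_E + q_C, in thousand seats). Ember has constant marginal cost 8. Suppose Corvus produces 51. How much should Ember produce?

With the rival's output fixed at 51, Ember's profit is π_E = (253 - 51 - q_E)q_E - (8q_E) = (202 - q_E)q_E - (8q_E).
∂π_E/∂q_E = 194 - 2q_E = 0, so q_E = 97.

97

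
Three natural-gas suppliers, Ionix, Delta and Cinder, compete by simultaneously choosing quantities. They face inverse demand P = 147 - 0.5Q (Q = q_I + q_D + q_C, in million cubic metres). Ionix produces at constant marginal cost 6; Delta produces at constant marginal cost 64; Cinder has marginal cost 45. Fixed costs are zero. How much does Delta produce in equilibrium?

Ionix's profit: π_I = (147 - 0.5Q)q_I - (6q_I). Setting ∂π_I/∂q_I = 0: 141 - q_I - (1/2)(q_D + q_C) = 0.
Delta's first-order condition: 83 - q_D - (1/2)(q_I + q_C) = 0.
Cinder's first-order condition: 102 - q_C - (1/2)(q_I + q_D) = 0.
Adding the 3 conditions: 326 − Q − Q = 0, i.e. Q = 163.
Back-substituting: q_I = (141 − 163/2)/(1/2) = 119, q_D = (83 − 163/2)/(1/2) = 3, q_C = (102 − 163/2)/(1/2) = 41.

3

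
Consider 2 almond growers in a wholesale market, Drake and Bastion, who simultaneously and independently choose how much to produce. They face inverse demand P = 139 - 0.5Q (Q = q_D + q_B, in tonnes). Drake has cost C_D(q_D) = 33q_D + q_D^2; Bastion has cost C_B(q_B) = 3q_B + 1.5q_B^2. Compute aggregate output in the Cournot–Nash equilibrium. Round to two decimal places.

60.51

Drake's profit: π_D = (139 - 0.5Q)q_D - (33q_D + q_D²). Setting ∂π_D/∂q_D = 0: 106 - 3q_D - (1/2)(q_B) = 0.
Bastion's first-order condition: 136 - 4q_B - (1/2)(q_D) = 0.
Rearranging gives the reaction functions q_D = (106 - (1/2)q_B)/3 and q_B = (136 - (1/2)q_D)/4.
Solving the pair: q_D = 1424/47, q_B = 1420/47.
Total output Q = 1424/47 + 1420/47 = 60.5106.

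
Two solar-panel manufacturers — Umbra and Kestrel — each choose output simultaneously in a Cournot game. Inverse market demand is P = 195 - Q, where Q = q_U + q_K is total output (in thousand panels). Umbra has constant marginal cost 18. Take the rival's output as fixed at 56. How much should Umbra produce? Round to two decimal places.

With the rival's output fixed at 56, Umbra's profit is π_U = (195 - 56 - q_U)q_U - (18q_U) = (139 - q_U)q_U - (18q_U).
∂π_U/∂q_U = 121 - 2q_U = 0, so q_U = 121/2.

60.50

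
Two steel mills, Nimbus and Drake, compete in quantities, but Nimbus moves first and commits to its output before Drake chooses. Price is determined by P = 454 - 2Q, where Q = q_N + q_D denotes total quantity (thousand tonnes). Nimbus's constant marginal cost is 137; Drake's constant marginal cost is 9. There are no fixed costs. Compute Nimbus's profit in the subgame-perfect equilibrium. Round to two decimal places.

2232.56

Solve by backward induction. Given q_N, the follower Drake maximises π_D = (454 - 2q_N - 2q_D)q_D - 9q_D.
Follower FOC: 445 - 2q_N - 4q_D = 0, so q_D(q_N) = (445 - 2q_N)/4.
Nimbus substitutes q_D(q_N) into its own profit: π_N = q_N(454 - 2q_N - (445 - 2q_N)/2) - 137q_N = (463/2 - q_N)q_N - 137q_N.
Leader FOC: 189/2 - 2q_N = 0, so q_N = 189/4.
Then q_D = (445 - 2·(189/4))/4 = 701/8.
Price P = 454 - 2·(1079/8) = 737/4.
Nimbus's profit: (737/4 - 137)·(189/4) = 2232.5625.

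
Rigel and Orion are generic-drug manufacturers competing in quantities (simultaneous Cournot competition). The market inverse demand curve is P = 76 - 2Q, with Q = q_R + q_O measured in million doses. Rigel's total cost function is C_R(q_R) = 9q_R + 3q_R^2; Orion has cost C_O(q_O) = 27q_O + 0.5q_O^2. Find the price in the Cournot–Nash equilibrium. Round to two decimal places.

Rigel's profit: π_R = (76 - 2Q)q_R - (9q_R + 3q_R²). Setting ∂π_R/∂q_R = 0: 67 - 10q_R - 2(q_O) = 0.
Orion's first-order condition: 49 - 5q_O - 2(q_R) = 0.
So q_R = (67 - 2q_O)/10 and q_O = (49 - 2q_R)/5.
Substituting one into the other gives q_R = 237/46 and q_O = 178/23.
Total output Q = 593/46, so price P = 76 - 2·(593/46) = 1155/23.

50.22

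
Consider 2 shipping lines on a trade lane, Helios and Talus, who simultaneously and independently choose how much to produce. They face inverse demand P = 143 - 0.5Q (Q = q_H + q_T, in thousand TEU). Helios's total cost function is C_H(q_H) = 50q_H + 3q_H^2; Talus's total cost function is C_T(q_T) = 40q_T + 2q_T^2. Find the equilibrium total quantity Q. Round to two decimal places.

Helios's profit: π_H = (143 - 0.5Q)q_H - (50q_H + 3q_H²). Setting ∂π_H/∂q_H = 0: 93 - 7q_H - (1/2)(q_T) = 0.
Talus's first-order condition: 103 - 5q_T - (1/2)(q_H) = 0.
Best responses: q_H = (93 - (1/2)q_T)/7, q_T = (103 - (1/2)q_H)/5.
Substituting one into the other gives q_H = 1654/139 and q_T = 19.4101.
Total output Q = 1654/139 + 19.4101 = 31.3094.

31.31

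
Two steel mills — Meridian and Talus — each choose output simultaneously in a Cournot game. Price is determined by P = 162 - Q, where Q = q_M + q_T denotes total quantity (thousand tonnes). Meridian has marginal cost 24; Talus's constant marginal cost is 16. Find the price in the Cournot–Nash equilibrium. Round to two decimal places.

Meridian's profit: π_M = (162 - Q)q_M - (24q_M). Setting ∂π_M/∂q_M = 0: 138 - 2q_M - (q_T) = 0.
Talus's profit: π_T = (162 - Q)q_T - (16q_T). Setting ∂π_T/∂q_T = 0: 146 - 2q_T - (q_M) = 0.
So q_M = (138 - q_T)/2 and q_T = (146 - q_M)/2.
Substituting one into the other gives q_M = 130/3 and q_T = 154/3.
Total output Q = 284/3, so price P = 162 - 284/3 = 202/3.

67.33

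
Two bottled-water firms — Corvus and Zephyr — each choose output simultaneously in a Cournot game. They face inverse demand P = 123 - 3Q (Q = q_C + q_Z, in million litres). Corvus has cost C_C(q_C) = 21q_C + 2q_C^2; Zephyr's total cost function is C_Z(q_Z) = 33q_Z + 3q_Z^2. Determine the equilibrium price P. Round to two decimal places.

81.16

Corvus's profit: π_C = (123 - 3Q)q_C - (21q_C + 2q_C²). Setting ∂π_C/∂q_C = 0: 102 - 10q_C - 3(q_Z) = 0.
Zephyr's first-order condition: 90 - 12q_Z - 3(q_C) = 0.
So q_C = (102 - 3q_Z)/10 and q_Z = (90 - 3q_C)/12.
Substituting one into the other gives q_C = 318/37 and q_Z = 198/37.
Total output Q = 516/37, so price P = 123 - 3·(516/37) = 81.1622.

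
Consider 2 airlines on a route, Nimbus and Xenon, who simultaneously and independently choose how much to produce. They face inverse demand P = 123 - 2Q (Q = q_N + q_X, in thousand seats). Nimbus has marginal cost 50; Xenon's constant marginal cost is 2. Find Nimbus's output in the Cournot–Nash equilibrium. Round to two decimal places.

Nimbus's profit: π_N = (123 - 2Q)q_N - (50q_N). Setting ∂π_N/∂q_N = 0: 73 - 4q_N - 2(q_X) = 0.
Xenon's profit: π_X = (123 - 2Q)q_X - (2q_X). Setting ∂π_X/∂q_X = 0: 121 - 4q_X - 2(q_N) = 0.
Rearranging gives the reaction functions q_N = (73 - 2q_X)/4 and q_X = (121 - 2q_N)/4.
Solving the pair: q_N = 25/6, q_X = 169/6.

4.17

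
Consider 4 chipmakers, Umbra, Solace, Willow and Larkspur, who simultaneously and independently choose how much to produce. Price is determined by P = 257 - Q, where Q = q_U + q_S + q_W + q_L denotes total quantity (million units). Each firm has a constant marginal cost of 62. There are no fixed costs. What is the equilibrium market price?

A representative firm's profit is π_i = q_i(257 - Q) - 62q_i.
Setting ∂π_i/∂q_i = 0 with rivals' quantities fixed: 195 - 2q_i - Σ_{j≠i} q_j = 0.
With identical firms every q_j equals q_i, so Σ_{j≠i} q_j = 3q_i and 195 = 5q_i, giving q_i = 39.
Total output Q = 156, so price P = 257 - 156 = 101.

101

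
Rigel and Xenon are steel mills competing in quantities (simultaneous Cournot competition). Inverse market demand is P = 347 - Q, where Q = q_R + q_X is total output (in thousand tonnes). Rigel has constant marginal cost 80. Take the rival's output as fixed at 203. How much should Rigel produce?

32

With the rival's output fixed at 203, Rigel's profit is π_R = (347 - 203 - q_R)q_R - (80q_R) = (144 - q_R)q_R - (80q_R).
∂π_R/∂q_R = 64 - 2q_R = 0, so q_R = 32.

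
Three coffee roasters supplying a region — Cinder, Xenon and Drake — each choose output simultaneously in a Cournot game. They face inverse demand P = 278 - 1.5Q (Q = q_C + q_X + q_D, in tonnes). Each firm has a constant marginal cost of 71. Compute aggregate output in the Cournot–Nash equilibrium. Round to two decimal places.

103.50

Each firm earns π_i = (278 - 1.5Q)q_i - 71q_i.
Setting ∂π_i/∂q_i = 0 with rivals' quantities fixed: 207 - 3q_i - (3/2)·Σ_{j≠i} q_j = 0.
By symmetry each firm produces the same amount; substituting Σ_{j≠i} q_j = 2q_i yields q_i = 207/6 = 69/2.
Total output Q = 69/2 + 69/2 + 69/2 = 207/2.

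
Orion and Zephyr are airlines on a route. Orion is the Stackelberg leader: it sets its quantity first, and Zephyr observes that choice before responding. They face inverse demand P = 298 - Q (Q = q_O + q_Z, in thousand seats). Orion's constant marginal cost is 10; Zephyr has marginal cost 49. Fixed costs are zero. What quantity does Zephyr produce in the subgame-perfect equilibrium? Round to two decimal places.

The follower Zephyr best-responds to any q_O: π_Z = (298 - Q)q_Z - 49q_Z.
∂π_Z/∂q_Z = 249 - q_O - 2q_Z = 0 gives the reaction function q_Z = (249 - q_O)/2.
The leader anticipates this reaction. Substituting into P = 298 - Q gives P = 347/2 - (1/2)q_O, so π_O = (347/2 - (1/2)q_O)q_O - 10q_O.
Leader FOC: 327/2 - q_O = 0, so q_O = 327/2.
Then q_Z = (249 - 327/2)/2 = 171/4.

42.75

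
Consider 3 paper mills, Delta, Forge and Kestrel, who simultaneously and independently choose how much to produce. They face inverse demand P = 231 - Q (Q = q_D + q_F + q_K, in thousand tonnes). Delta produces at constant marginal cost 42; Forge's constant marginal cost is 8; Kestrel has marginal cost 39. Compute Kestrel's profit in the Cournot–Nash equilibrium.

Delta's profit: π_D = (231 - Q)q_D - (42q_D). Setting ∂π_D/∂q_D = 0: 189 - 2q_D - (q_F + q_K) = 0.
Forge's profit: π_F = (231 - Q)q_F - (8q_F). Setting ∂π_F/∂q_F = 0: 223 - 2q_F - (q_D + q_K) = 0.
Kestrel's first-order condition: 192 - 2q_K - (q_D + q_F) = 0.
Adding the 3 first-order conditions: 604 − 4Q = 0, so Q = 151.
Back-substituting: q_D = (189 − 151) = 38, q_F = (223 − 151) = 72, q_K = (192 − 151) = 41.
Price P = 231 - 151 = 80.
Kestrel's profit: (80 - 39)·41 = 1681.

1681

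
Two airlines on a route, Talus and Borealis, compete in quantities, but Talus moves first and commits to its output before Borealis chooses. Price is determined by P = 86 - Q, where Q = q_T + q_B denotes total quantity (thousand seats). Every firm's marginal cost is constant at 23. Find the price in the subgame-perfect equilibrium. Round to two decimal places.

The follower Borealis best-responds to any q_T: π_B = (86 - Q)q_B - 23q_B.
∂π_B/∂q_B = 63 - q_T - 2q_B = 0 gives the reaction function q_B = (63 - q_T)/2.
The leader anticipates this reaction. Substituting into P = 86 - Q gives P = 109/2 - (1/2)q_T, so π_T = (109/2 - (1/2)q_T)q_T - 23q_T.
Maximising: ∂π_T/∂q_T = 63/2 - q_T = 0, giving q_T = 63/2.
Then q_B = (63 - 63/2)/2 = 63/4.
Total output Q = 189/4, so price P = 86 - 189/4 = 155/4.

38.75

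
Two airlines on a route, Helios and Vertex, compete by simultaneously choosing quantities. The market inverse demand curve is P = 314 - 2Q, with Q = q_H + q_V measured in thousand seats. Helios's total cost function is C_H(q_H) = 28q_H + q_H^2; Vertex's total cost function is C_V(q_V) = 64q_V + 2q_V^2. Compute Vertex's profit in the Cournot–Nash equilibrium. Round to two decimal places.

Helios's profit: π_H = (314 - 2Q)q_H - (28q_H + q_H²). Setting ∂π_H/∂q_H = 0: 286 - 6q_H - 2(q_V) = 0.
Vertex's profit: π_V = (314 - 2Q)q_V - (64q_V + 2q_V²). Setting ∂π_V/∂q_V = 0: 250 - 8q_V - 2(q_H) = 0.
Best responses: q_H = (286 - 2q_V)/6, q_V = (250 - 2q_H)/8.
Solving the pair: q_H = 447/11, q_V = 232/11.
Price P = 314 - 2·(679/11) = 190.5455.
Vertex's profit: 190.5455·(232/11) - 64·(232/11) - 2(232/11)² = 1779.3058.

1779.31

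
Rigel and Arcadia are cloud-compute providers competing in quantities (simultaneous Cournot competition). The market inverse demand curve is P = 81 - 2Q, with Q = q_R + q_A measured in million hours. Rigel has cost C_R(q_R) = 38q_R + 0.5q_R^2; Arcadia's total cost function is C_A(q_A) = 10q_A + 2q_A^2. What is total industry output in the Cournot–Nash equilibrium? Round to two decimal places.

13.08

Rigel's profit: π_R = (81 - 2Q)q_R - (38q_R + (1/2)q_R²). Setting ∂π_R/∂q_R = 0: 43 - 5q_R - 2(q_A) = 0.
Arcadia's profit: π_A = (81 - 2Q)q_A - (10q_A + 2q_A²). Setting ∂π_A/∂q_A = 0: 71 - 8q_A - 2(q_R) = 0.
Best responses: q_R = (43 - 2q_A)/5, q_A = (71 - 2q_R)/8.
Solving the pair: q_R = 101/18, q_A = 269/36.
Total output Q = 101/18 + 269/36 = 157/12.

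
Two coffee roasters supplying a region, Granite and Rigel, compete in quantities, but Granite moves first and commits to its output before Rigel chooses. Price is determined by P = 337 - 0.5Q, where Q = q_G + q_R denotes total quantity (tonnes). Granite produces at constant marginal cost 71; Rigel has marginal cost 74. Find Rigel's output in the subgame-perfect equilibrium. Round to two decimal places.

128.50

Solve by backward induction. Given q_G, the follower Rigel maximises π_R = (337 - (1/2)q_G - (1/2)q_R)q_R - 74q_R.
Setting the follower's marginal profit to zero, 263 - (1/2)q_G - q_R = 0, i.e. q_R = (263 - (1/2)q_G).
The leader anticipates this reaction. Substituting into P = 337 - 0.5Q gives P = 411/2 - (1/4)q_G, so π_G = (411/2 - (1/4)q_G)q_G - 71q_G.
Maximising: ∂π_G/∂q_G = 269/2 - (1/2)q_G = 0, giving q_G = 269.
Then q_R = (263 - (1/2)·269) = 257/2.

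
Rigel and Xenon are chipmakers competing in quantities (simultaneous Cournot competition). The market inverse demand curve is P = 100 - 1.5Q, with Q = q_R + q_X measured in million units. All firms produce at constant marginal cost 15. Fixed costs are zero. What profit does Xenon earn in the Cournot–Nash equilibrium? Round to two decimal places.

A representative firm's profit is π_i = q_i(100 - 1.5Q) - 15q_i.
First-order condition (treating rivals' output as given): 85 - 3q_i - (3/2)q_j = 0.
With identical firms every q_j equals q_i, so q_j = q_i and 85 = (9/2)q_i, giving q_i = 170/9.
Price P = 100 - (3/2)·(340/9) = 130/3.
Xenon's profit: (130/3 - 15)·(170/9) = 535.1852.

535.19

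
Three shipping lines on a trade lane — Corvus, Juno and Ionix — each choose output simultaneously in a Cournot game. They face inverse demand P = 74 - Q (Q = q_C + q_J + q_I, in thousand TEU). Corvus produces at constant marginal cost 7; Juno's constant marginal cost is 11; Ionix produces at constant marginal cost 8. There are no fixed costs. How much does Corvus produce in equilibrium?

Corvus's profit: π_C = (74 - Q)q_C - (7q_C). Setting ∂π_C/∂q_C = 0: 67 - 2q_C - (q_J + q_I) = 0.
Juno's profit: π_J = (74 - Q)q_J - (11q_J). Setting ∂π_J/∂q_J = 0: 63 - 2q_J - (q_C + q_I) = 0.
Ionix's first-order condition: 66 - 2q_I - (q_C + q_J) = 0.
Adding the 3 first-order conditions: 196 − 4Q = 0, so Q = 49.
Back-substituting: q_C = (67 − 49) = 18, q_J = (63 − 49) = 14, q_I = (66 − 49) = 17.

18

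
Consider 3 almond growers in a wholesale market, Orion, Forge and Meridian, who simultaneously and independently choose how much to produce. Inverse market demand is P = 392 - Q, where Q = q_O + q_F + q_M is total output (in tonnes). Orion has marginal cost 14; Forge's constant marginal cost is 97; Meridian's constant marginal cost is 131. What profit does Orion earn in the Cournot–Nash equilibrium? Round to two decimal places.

Orion's profit: π_O = (392 - Q)q_O - (14q_O). Setting ∂π_O/∂q_O = 0: 378 - 2q_O - (q_F + q_M) = 0.
Forge's profit: π_F = (392 - Q)q_F - (97q_F). Setting ∂π_F/∂q_F = 0: 295 - 2q_F - (q_O + q_M) = 0.
Meridian's first-order condition: 261 - 2q_M - (q_O + q_F) = 0.
Summing all 3 equations gives 934 − 4Q = 0, hence Q = 467/2.
Back-substituting: q_O = (378 − 467/2) = 289/2, q_F = (295 − 467/2) = 123/2, q_M = (261 − 467/2) = 55/2.
Price P = 392 - 467/2 = 317/2.
Orion's profit: (317/2 - 14)·(289/2) = 20880.2500.

20880.25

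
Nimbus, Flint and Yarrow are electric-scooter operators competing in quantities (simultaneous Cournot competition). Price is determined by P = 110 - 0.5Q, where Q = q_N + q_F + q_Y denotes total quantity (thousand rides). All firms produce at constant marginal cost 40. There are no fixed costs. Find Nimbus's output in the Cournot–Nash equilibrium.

A representative firm's profit is π_i = q_i(110 - 0.5Q) - 40q_i.
First-order condition (treating rivals' output as given): 70 - q_i - (1/2)·Σ_{j≠i} q_j = 0.
By symmetry each firm produces the same amount; substituting Σ_{j≠i} q_j = 2q_i yields q_i = 70/2 = 35.

35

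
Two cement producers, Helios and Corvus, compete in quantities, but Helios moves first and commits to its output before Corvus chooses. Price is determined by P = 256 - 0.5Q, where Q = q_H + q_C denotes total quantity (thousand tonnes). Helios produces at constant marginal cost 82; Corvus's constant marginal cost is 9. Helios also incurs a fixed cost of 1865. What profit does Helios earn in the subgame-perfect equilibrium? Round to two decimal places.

Solve by backward induction. Given q_H, the follower Corvus maximises π_C = (256 - (1/2)q_H - (1/2)q_C)q_C - 9q_C.
Follower FOC: 247 - (1/2)q_H - q_C = 0, so q_C(q_H) = (247 - (1/2)q_H).
Helios substitutes q_C(q_H) into its own profit: π_H = q_H(256 - (1/2)q_H - (247 - (1/2)q_H)/2) - 82q_H = (265/2 - (1/4)q_H)q_H - 82q_H.
Leader FOC: 101/2 - (1/2)q_H = 0, so q_H = 101.
Then q_C = (247 - (1/2)·101) = 393/2.
Price P = 256 - (1/2)·(595/2) = 429/4.
Helios's profit: (429/4 - 82)·101 - 1865 = 685.2500.

685.25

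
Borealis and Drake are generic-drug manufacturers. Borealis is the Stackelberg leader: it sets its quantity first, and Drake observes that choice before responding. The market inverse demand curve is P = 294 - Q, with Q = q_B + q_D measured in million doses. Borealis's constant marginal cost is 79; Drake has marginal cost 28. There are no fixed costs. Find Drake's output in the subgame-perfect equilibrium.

92

Solve by backward induction. Given q_B, the follower Drake maximises π_D = (294 - q_B - q_D)q_D - 28q_D.
∂π_D/∂q_D = 266 - q_B - 2q_D = 0 gives the reaction function q_D = (266 - q_B)/2.
Borealis substitutes q_D(q_B) into its own profit: π_B = q_B(294 - q_B - (266 - q_B)/2) - 79q_B = (161 - (1/2)q_B)q_B - 79q_B.
The leader's first-order condition 82 - q_B = 0 yields q_B = 82.
Then q_D = (266 - 82)/2 = 92.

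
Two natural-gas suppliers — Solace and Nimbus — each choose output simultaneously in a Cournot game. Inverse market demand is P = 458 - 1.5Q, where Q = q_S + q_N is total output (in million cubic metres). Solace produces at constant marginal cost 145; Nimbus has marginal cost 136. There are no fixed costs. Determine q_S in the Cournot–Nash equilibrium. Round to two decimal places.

Solace's profit: π_S = (458 - 1.5Q)q_S - (145q_S). Setting ∂π_S/∂q_S = 0: 313 - 3q_S - (3/2)(q_N) = 0.
Nimbus's profit: π_N = (458 - 1.5Q)q_N - (136q_N). Setting ∂π_N/∂q_N = 0: 322 - 3q_N - (3/2)(q_S) = 0.
Best responses: q_S = (313 - (3/2)q_N)/3, q_N = (322 - (3/2)q_S)/3.
Substituting one into the other gives q_S = 608/9 and q_N = 662/9.

67.56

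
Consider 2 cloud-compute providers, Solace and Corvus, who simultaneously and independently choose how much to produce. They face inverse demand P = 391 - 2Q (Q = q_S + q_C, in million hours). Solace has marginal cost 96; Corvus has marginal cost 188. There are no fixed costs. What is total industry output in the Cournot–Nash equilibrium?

Solace's profit: π_S = (391 - 2Q)q_S - (96q_S). Setting ∂π_S/∂q_S = 0: 295 - 4q_S - 2(q_C) = 0.
Corvus's profit: π_C = (391 - 2Q)q_C - (188q_C). Setting ∂π_C/∂q_C = 0: 203 - 4q_C - 2(q_S) = 0.
Best responses: q_S = (295 - 2q_C)/4, q_C = (203 - 2q_S)/4.
Solving the pair: q_S = 129/2, q_C = 37/2.
Total output Q = 129/2 + 37/2 = 83.

83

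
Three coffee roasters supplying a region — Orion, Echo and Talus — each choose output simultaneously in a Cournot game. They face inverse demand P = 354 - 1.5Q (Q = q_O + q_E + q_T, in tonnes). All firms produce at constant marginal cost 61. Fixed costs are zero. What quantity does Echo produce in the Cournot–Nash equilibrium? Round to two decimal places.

48.83

Each firm earns π_i = (354 - 1.5Q)q_i - 61q_i.
First-order condition (treating rivals' output as given): 293 - 3q_i - (3/2)·Σ_{j≠i} q_j = 0.
By symmetry each firm produces the same amount; substituting Σ_{j≠i} q_j = 2q_i yields q_i = 293/6.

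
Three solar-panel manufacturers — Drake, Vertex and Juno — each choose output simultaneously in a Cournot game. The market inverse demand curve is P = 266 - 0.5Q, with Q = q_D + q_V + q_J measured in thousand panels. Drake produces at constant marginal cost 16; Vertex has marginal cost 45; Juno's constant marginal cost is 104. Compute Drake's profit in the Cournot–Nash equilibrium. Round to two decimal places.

Drake's profit: π_D = (266 - 0.5Q)q_D - (16q_D). Setting ∂π_D/∂q_D = 0: 250 - q_D - (1/2)(q_V + q_J) = 0.
Vertex's first-order condition: 221 - q_V - (1/2)(q_D + q_J) = 0.
Juno's profit: π_J = (266 - 0.5Q)q_J - (104q_J). Setting ∂π_J/∂q_J = 0: 162 - q_J - (1/2)(q_D + q_V) = 0.
Summing all 3 equations gives 633 − 2Q = 0, hence Q = 633/2.
Back-substituting: q_D = (250 − 633/4)/(1/2) = 367/2, q_V = (221 − 633/4)/(1/2) = 251/2, q_J = (162 − 633/4)/(1/2) = 15/2.
Price P = 266 - (1/2)·(633/2) = 431/4.
Drake's profit: (431/4 - 16)·(367/2) = 16836.1250.

16836.13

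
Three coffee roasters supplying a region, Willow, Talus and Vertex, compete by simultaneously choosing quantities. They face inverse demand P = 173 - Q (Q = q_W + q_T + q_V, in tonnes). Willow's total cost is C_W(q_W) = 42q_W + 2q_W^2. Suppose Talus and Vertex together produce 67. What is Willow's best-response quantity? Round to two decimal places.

With rivals' combined output fixed at 67, Willow's profit is π_W = (173 - 67 - q_W)q_W - (42q_W + 2q_W²) = (106 - q_W)q_W - (42q_W + 2q_W²).
∂π_W/∂q_W = 64 - 6q_W = 0, so q_W = 32/3.

10.67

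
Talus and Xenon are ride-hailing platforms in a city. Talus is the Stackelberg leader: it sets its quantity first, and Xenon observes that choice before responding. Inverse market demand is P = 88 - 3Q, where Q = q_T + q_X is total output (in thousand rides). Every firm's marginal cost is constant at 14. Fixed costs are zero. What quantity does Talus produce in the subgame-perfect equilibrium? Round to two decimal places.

12.33

The follower Xenon best-responds to any q_T: π_X = (88 - 3Q)q_X - 14q_X.
∂π_X/∂q_X = 74 - 3q_T - 6q_X = 0 gives the reaction function q_X = (74 - 3q_T)/6.
The leader anticipates this reaction. Substituting into P = 88 - 3Q gives P = 51 - (3/2)q_T, so π_T = (51 - (3/2)q_T)q_T - 14q_T.
Leader FOC: 37 - 3q_T = 0, so q_T = 37/3.
Then q_X = (74 - 3·(37/3))/6 = 37/6.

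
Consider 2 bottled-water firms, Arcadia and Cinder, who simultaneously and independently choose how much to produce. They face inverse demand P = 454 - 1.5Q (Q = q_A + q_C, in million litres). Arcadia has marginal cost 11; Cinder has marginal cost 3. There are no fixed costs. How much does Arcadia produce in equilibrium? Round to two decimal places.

Arcadia's profit: π_A = (454 - 1.5Q)q_A - (11q_A). Setting ∂π_A/∂q_A = 0: 443 - 3q_A - (3/2)(q_C) = 0.
Cinder's profit: π_C = (454 - 1.5Q)q_C - (3q_C). Setting ∂π_C/∂q_C = 0: 451 - 3q_C - (3/2)(q_A) = 0.
Best responses: q_A = (443 - (3/2)q_C)/3, q_C = (451 - (3/2)q_A)/3.
Solving the pair: q_A = 290/3, q_C = 102.

96.67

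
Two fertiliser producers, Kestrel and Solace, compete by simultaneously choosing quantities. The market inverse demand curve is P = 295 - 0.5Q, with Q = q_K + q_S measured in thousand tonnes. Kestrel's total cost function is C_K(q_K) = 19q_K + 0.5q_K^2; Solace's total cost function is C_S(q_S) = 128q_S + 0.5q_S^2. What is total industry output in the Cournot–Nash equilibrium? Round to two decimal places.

Kestrel's profit: π_K = (295 - 0.5Q)q_K - (19q_K + (1/2)q_K²). Setting ∂π_K/∂q_K = 0: 276 - 2q_K - (1/2)(q_S) = 0.
Solace's first-order condition: 167 - 2q_S - (1/2)(q_K) = 0.
Rearranging gives the reaction functions q_K = (276 - (1/2)q_S)/2 and q_S = (167 - (1/2)q_K)/2.
Solving the pair: q_K = 1874/15, q_S = 784/15.
Total output Q = 1874/15 + 784/15 = 886/5.

177.20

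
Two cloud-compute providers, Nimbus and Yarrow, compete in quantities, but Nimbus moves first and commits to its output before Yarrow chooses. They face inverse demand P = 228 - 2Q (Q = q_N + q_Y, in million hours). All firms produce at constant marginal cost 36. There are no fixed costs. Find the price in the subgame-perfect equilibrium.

The follower Yarrow best-responds to any q_N: π_Y = (228 - 2Q)q_Y - 36q_Y.
Follower FOC: 192 - 2q_N - 4q_Y = 0, so q_Y(q_N) = (192 - 2q_N)/4.
Nimbus substitutes q_Y(q_N) into its own profit: π_N = q_N(228 - 2q_N - (192 - 2q_N)/2) - 36q_N = (132 - q_N)q_N - 36q_N.
Leader FOC: 96 - 2q_N = 0, so q_N = 48.
Then q_Y = (192 - 2·48)/4 = 24.
Total output Q = 72, so price P = 228 - 2·72 = 84.

84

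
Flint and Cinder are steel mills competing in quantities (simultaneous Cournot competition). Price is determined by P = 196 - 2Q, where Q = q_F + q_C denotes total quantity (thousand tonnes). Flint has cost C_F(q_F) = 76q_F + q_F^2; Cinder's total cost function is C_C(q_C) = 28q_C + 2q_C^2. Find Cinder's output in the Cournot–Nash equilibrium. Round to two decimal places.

Flint's profit: π_F = (196 - 2Q)q_F - (76q_F + q_F²). Setting ∂π_F/∂q_F = 0: 120 - 6q_F - 2(q_C) = 0.
Cinder's profit: π_C = (196 - 2Q)q_C - (28q_C + 2q_C²). Setting ∂π_C/∂q_C = 0: 168 - 8q_C - 2(q_F) = 0.
Best responses: q_F = (120 - 2q_C)/6, q_C = (168 - 2q_F)/8.
Solving the pair: q_F = 156/11, q_C = 192/11.

17.45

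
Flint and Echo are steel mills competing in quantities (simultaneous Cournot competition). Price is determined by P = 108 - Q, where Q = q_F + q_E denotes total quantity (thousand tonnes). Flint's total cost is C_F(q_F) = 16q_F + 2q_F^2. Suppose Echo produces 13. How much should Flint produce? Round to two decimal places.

With the rival's output fixed at 13, Flint's profit is π_F = (108 - 13 - q_F)q_F - (16q_F + 2q_F²) = (95 - q_F)q_F - (16q_F + 2q_F²).
∂π_F/∂q_F = 79 - 6q_F = 0, so q_F = 79/6.

13.17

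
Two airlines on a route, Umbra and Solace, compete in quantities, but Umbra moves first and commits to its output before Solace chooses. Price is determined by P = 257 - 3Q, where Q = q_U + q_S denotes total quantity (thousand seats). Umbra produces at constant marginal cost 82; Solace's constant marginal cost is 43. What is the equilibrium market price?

116

Solve by backward induction. Given q_U, the follower Solace maximises π_S = (257 - 3q_U - 3q_S)q_S - 43q_S.
Setting the follower's marginal profit to zero, 214 - 3q_U - 6q_S = 0, i.e. q_S = (214 - 3q_U)/6.
Umbra substitutes q_S(q_U) into its own profit: π_U = q_U(257 - 3q_U - (214 - 3q_U)/2) - 82q_U = (150 - (3/2)q_U)q_U - 82q_U.
Leader FOC: 68 - 3q_U = 0, so q_U = 68/3.
Then q_S = (214 - 3·(68/3))/6 = 73/3.
Total output Q = 47, so price P = 257 - 3·47 = 116.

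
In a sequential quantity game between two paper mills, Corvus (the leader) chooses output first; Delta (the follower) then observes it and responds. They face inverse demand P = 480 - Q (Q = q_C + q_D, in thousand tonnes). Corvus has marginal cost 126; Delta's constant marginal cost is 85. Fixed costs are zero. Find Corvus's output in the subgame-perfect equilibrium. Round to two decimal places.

156.50

Solve by backward induction. Given q_C, the follower Delta maximises π_D = (480 - q_C - q_D)q_D - 85q_D.
Setting the follower's marginal profit to zero, 395 - q_C - 2q_D = 0, i.e. q_D = (395 - q_C)/2.
Corvus substitutes q_D(q_C) into its own profit: π_C = q_C(480 - q_C - (395 - q_C)/2) - 126q_C = (565/2 - (1/2)q_C)q_C - 126q_C.
Maximising: ∂π_C/∂q_C = 313/2 - q_C = 0, giving q_C = 313/2.
Then q_D = (395 - 313/2)/2 = 477/4.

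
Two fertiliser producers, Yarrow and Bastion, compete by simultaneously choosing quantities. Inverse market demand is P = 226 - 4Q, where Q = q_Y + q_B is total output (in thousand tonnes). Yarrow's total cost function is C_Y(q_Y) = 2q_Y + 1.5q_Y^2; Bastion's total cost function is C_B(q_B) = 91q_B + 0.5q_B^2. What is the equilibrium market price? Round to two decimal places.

Yarrow's profit: π_Y = (226 - 4Q)q_Y - (2q_Y + (3/2)q_Y²). Setting ∂π_Y/∂q_Y = 0: 224 - 11q_Y - 4(q_B) = 0.
Bastion's profit: π_B = (226 - 4Q)q_B - (91q_B + (1/2)q_B²). Setting ∂π_B/∂q_B = 0: 135 - 9q_B - 4(q_Y) = 0.
So q_Y = (224 - 4q_B)/11 and q_B = (135 - 4q_Y)/9.
Substituting one into the other gives q_Y = 1476/83 and q_B = 589/83.
Total output Q = 24.8795, so price P = 226 - 4·24.8795 = 126.4819.

126.48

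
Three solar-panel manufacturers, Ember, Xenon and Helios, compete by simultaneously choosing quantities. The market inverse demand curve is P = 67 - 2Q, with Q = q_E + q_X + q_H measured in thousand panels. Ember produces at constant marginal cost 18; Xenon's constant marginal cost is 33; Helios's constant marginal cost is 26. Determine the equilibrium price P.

36

Ember's profit: π_E = (67 - 2Q)q_E - (18q_E). Setting ∂π_E/∂q_E = 0: 49 - 4q_E - 2(q_X + q_H) = 0.
Xenon's first-order condition: 34 - 4q_X - 2(q_E + q_H) = 0.
Helios's profit: π_H = (67 - 2Q)q_H - (26q_H). Setting ∂π_H/∂q_H = 0: 41 - 4q_H - 2(q_E + q_X) = 0.
Adding the 3 first-order conditions: 124 − 8Q = 0, so Q = 31/2.
Back-substituting: q_E = (49 − 31)/2 = 9, q_X = (34 − 31)/2 = 3/2, q_H = (41 − 31)/2 = 5.
Total output Q = 31/2, so price P = 67 - 2·(31/2) = 36.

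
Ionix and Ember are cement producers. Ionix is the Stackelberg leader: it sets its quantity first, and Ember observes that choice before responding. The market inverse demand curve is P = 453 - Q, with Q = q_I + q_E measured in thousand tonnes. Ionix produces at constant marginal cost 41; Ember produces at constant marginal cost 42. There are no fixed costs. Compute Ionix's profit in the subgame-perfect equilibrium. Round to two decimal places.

Solve by backward induction. Given q_I, the follower Ember maximises π_E = (453 - q_I - q_E)q_E - 42q_E.
∂π_E/∂q_E = 411 - q_I - 2q_E = 0 gives the reaction function q_E = (411 - q_I)/2.
The leader anticipates this reaction. Substituting into P = 453 - Q gives P = 495/2 - (1/2)q_I, so π_I = (495/2 - (1/2)q_I)q_I - 41q_I.
Maximising: ∂π_I/∂q_I = 413/2 - q_I = 0, giving q_I = 413/2.
Then q_E = (411 - 413/2)/2 = 409/4.
Price P = 453 - 1235/4 = 577/4.
Ionix's profit: (577/4 - 41)·(413/2) = 21321.1250.

21321.13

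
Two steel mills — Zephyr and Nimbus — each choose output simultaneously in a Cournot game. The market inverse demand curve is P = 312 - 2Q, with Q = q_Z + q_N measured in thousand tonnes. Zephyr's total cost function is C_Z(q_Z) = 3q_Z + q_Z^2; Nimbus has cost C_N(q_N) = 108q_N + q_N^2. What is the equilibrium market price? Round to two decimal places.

183.75

Zephyr's profit: π_Z = (312 - 2Q)q_Z - (3q_Z + q_Z²). Setting ∂π_Z/∂q_Z = 0: 309 - 6q_Z - 2(q_N) = 0.
Nimbus's profit: π_N = (312 - 2Q)q_N - (108q_N + q_N²). Setting ∂π_N/∂q_N = 0: 204 - 6q_N - 2(q_Z) = 0.
Rearranging gives the reaction functions q_Z = (309 - 2q_N)/6 and q_N = (204 - 2q_Z)/6.
Solving the pair: q_Z = 723/16, q_N = 303/16.
Total output Q = 513/8, so price P = 312 - 2·(513/8) = 735/4.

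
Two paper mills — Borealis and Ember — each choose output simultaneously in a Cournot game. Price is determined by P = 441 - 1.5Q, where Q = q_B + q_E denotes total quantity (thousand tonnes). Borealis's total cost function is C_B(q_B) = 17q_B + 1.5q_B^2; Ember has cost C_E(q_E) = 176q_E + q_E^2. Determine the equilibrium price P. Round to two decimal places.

Borealis's profit: π_B = (441 - 1.5Q)q_B - (17q_B + (3/2)q_B²). Setting ∂π_B/∂q_B = 0: 424 - 6q_B - (3/2)(q_E) = 0.
Ember's first-order condition: 265 - 5q_E - (3/2)(q_B) = 0.
So q_B = (424 - (3/2)q_E)/6 and q_E = (265 - (3/2)q_B)/5.
Solving the pair: q_B = 62.0721, q_E = 1272/37.
Total output Q = 96.4505, so price P = 441 - (3/2)·96.4505 = 296.3243.

296.32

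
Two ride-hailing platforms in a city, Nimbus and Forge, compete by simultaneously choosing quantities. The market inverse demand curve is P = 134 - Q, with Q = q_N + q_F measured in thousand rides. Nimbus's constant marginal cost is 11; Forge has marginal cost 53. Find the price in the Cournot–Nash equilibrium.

66

Nimbus's profit: π_N = (134 - Q)q_N - (11q_N). Setting ∂π_N/∂q_N = 0: 123 - 2q_N - (q_F) = 0.
Forge's profit: π_F = (134 - Q)q_F - (53q_F). Setting ∂π_F/∂q_F = 0: 81 - 2q_F - (q_N) = 0.
Rearranging gives the reaction functions q_N = (123 - q_F)/2 and q_F = (81 - q_N)/2.
Solving the pair: q_N = 55, q_F = 13.
Total output Q = 68, so price P = 134 - 68 = 66.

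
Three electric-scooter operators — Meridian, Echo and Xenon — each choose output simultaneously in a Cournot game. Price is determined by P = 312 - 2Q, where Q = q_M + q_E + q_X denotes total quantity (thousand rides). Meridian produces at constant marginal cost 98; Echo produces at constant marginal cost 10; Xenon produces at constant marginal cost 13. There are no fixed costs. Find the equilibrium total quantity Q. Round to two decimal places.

101.88

Meridian's profit: π_M = (312 - 2Q)q_M - (98q_M). Setting ∂π_M/∂q_M = 0: 214 - 4q_M - 2(q_E + q_X) = 0.
Echo's profit: π_E = (312 - 2Q)q_E - (10q_E). Setting ∂π_E/∂q_E = 0: 302 - 4q_E - 2(q_M + q_X) = 0.
Xenon's first-order condition: 299 - 4q_X - 2(q_M + q_E) = 0.
Adding the 3 first-order conditions: 815 − 8Q = 0, so Q = 815/8.
Back-substituting: q_M = (214 − 815/4)/2 = 41/8, q_E = (302 − 815/4)/2 = 393/8, q_X = (299 − 815/4)/2 = 381/8.
Total output Q = 41/8 + 393/8 + 381/8 = 815/8.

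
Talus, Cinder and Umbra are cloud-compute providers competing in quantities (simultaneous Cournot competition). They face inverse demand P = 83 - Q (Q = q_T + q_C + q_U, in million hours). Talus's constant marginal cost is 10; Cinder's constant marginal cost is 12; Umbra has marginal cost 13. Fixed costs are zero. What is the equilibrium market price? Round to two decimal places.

Talus's profit: π_T = (83 - Q)q_T - (10q_T). Setting ∂π_T/∂q_T = 0: 73 - 2q_T - (q_C + q_U) = 0.
Cinder's profit: π_C = (83 - Q)q_C - (12q_C). Setting ∂π_C/∂q_C = 0: 71 - 2q_C - (q_T + q_U) = 0.
Umbra's first-order condition: 70 - 2q_U - (q_T + q_C) = 0.
Adding the 3 conditions: 214 − 2Q − 2Q = 0, i.e. Q = 107/2.
Back-substituting: q_T = (73 − 107/2) = 39/2, q_C = (71 − 107/2) = 35/2, q_U = (70 − 107/2) = 33/2.
Total output Q = 107/2, so price P = 83 - 107/2 = 59/2.

29.50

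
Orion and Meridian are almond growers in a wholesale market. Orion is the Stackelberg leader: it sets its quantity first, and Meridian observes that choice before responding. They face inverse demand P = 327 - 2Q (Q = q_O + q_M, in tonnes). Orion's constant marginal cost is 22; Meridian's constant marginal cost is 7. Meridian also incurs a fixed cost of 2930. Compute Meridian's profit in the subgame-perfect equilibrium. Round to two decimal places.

898.13

Solve by backward induction. Given q_O, the follower Meridian maximises π_M = (327 - 2q_O - 2q_M)q_M - 7q_M.
Follower FOC: 320 - 2q_O - 4q_M = 0, so q_M(q_O) = (320 - 2q_O)/4.
The leader anticipates this reaction. Substituting into P = 327 - 2Q gives P = 167 - q_O, so π_O = (167 - q_O)q_O - 22q_O.
Leader FOC: 145 - 2q_O = 0, so q_O = 145/2.
Then q_M = (320 - 2·(145/2))/4 = 175/4.
Price P = 327 - 2·(465/4) = 189/2.
Meridian's profit: (189/2 - 7)·(175/4) - 2930 = 898.1250.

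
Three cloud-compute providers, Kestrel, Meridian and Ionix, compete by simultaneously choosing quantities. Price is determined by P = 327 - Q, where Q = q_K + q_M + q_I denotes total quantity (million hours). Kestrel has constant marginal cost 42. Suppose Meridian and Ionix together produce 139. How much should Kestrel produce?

With rivals' combined output fixed at 139, Kestrel's profit is π_K = (327 - 139 - q_K)q_K - (42q_K) = (188 - q_K)q_K - (42q_K).
∂π_K/∂q_K = 146 - 2q_K = 0, so q_K = 73.

73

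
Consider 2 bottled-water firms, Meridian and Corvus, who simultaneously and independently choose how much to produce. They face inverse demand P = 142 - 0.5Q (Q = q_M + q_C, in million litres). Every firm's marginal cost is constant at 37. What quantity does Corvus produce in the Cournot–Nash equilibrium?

A representative firm's profit is π_i = q_i(142 - 0.5Q) - 37q_i.
Setting ∂π_i/∂q_i = 0 with rivals' quantities fixed: 105 - q_i - (1/2)q_j = 0.
With identical firms every q_j equals q_i, so q_j = q_i and 105 = (3/2)q_i, giving q_i = 70.

70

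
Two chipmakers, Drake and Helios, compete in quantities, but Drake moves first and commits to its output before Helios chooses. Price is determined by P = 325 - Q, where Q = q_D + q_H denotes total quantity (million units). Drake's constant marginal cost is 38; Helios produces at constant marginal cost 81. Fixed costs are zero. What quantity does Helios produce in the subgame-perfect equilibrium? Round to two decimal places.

39.50

The follower Helios best-responds to any q_D: π_H = (325 - Q)q_H - 81q_H.
∂π_H/∂q_H = 244 - q_D - 2q_H = 0 gives the reaction function q_H = (244 - q_D)/2.
Drake substitutes q_H(q_D) into its own profit: π_D = q_D(325 - q_D - (244 - q_D)/2) - 38q_D = (203 - (1/2)q_D)q_D - 38q_D.
Leader FOC: 165 - q_D = 0, so q_D = 165.
Then q_H = (244 - 165)/2 = 79/2.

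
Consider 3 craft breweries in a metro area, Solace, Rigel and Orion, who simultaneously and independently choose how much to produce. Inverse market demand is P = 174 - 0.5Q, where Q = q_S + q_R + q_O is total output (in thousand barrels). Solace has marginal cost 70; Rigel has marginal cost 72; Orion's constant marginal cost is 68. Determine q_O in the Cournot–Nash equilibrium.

Solace's profit: π_S = (174 - 0.5Q)q_S - (70q_S). Setting ∂π_S/∂q_S = 0: 104 - q_S - (1/2)(q_R + q_O) = 0.
Rigel's profit: π_R = (174 - 0.5Q)q_R - (72q_R). Setting ∂π_R/∂q_R = 0: 102 - q_R - (1/2)(q_S + q_O) = 0.
Orion's first-order condition: 106 - q_O - (1/2)(q_S + q_R) = 0.
Adding the 3 conditions: 312 − Q − Q = 0, i.e. Q = 156.
Back-substituting: q_S = (104 − 78)/(1/2) = 52, q_R = (102 − 78)/(1/2) = 48, q_O = (106 − 78)/(1/2) = 56.

56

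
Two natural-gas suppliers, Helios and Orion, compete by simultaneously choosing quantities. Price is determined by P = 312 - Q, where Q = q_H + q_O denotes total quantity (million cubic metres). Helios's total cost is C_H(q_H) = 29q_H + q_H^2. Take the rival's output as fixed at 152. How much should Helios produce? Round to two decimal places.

With the rival's output fixed at 152, Helios's profit is π_H = (312 - 152 - q_H)q_H - (29q_H + q_H²) = (160 - q_H)q_H - (29q_H + q_H²).
∂π_H/∂q_H = 131 - 4q_H = 0, so q_H = 131/4.

32.75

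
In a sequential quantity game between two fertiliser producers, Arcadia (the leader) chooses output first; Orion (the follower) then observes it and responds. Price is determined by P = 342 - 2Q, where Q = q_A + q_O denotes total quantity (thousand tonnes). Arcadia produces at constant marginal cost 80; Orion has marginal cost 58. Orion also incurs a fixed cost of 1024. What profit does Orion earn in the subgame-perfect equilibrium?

2338

The follower Orion best-responds to any q_A: π_O = (342 - 2Q)q_O - 58q_O.
Setting the follower's marginal profit to zero, 284 - 2q_A - 4q_O = 0, i.e. q_O = (284 - 2q_A)/4.
Arcadia substitutes q_O(q_A) into its own profit: π_A = q_A(342 - 2q_A - (284 - 2q_A)/2) - 80q_A = (200 - q_A)q_A - 80q_A.
Maximising: ∂π_A/∂q_A = 120 - 2q_A = 0, giving q_A = 60.
Then q_O = (284 - 2·60)/4 = 41.
Price P = 342 - 2·101 = 140.
Orion's profit: (140 - 58)·41 - 1024 = 2338.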